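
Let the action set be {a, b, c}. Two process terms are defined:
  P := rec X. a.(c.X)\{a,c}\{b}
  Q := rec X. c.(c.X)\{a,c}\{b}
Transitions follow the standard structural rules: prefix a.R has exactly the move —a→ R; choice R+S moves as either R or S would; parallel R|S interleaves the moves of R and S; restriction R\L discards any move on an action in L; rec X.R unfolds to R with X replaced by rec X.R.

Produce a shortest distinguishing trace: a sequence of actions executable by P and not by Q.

a

LTS(P): 2 reachable states
  s0 = rec X. a.(c.X)\{a,c}\{b} has moves ··a··> s1
  s1 = (c.(rec X. a.(c.X)\{a,c}\{b}))\{a,c}\{b} has moves ∅
LTS(Q): 2 reachable states
  t0 = rec X. c.(c.X)\{a,c}\{b} has moves ··c··> t1
  t1 = (c.(rec X. c.(c.X)\{a,c}\{b}))\{a,c}\{b} has moves ∅
Trace ⟨a⟩ through P, begin at {s0}:
  [1] a ⇒ {s1}
  P completes σ.
Trace ⟨a⟩ through Q, begin at {t0}:
  [1] a ⇒ no successor for Q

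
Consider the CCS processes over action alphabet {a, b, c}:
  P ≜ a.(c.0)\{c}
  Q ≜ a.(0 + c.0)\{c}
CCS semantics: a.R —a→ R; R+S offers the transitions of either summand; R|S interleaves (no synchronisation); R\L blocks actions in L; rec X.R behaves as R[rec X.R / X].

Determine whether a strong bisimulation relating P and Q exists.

Reachable graph of P (2 states):
  s0 = a.(c.0)\{c} | —a→ s1
  s1 = (c.0)\{c} | (no moves)
Reachable graph of Q (2 states):
  t0 = a.(0 + c.0)\{c} | —a→ t1
  t1 = (0 + c.0)\{c} | (no moves)
Bisimilarity quotient blocks:
  B0 = {s0, t0}
  B1 = {s1, t1}
s0 ∈ B0, t0 ∈ B0 → same block

bisimilar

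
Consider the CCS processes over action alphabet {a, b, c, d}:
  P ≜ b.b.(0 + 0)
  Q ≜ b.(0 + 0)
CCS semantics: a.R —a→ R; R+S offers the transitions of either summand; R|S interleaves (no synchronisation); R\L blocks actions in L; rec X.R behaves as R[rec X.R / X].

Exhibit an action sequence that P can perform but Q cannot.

LTS(P): 3 reachable states
  s0 = b.b.(0 + 0) → --b--▸ s1
  s1 = b.(0 + 0) → --b--▸ s2
  s2 = 0 + 0 → (no moves)
LTS(Q): 2 reachable states
  t0 = b.(0 + 0) → --b--▸ t1
  t1 = 0 + 0 → (no moves)
Trace ⟨bb⟩ through P, begin at {s0}:
  step 1 (b): {s1}
  step 2 (b): {s2}
  ✓ P
Trace ⟨bb⟩ through Q, begin at {t0}:
  step 1 (b): {t1}
  step 2 (b): ∅  — Q cannot continue

bb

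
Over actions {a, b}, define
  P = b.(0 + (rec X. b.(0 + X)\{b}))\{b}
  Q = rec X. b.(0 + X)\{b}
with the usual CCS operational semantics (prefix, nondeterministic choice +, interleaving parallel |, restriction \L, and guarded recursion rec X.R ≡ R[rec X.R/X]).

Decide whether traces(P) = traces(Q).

traces(P) = traces(Q)

P's transition system — 2 states:
  s0 = b.(0 + (rec X. b.(0 + X)\{b}))\{b} ⊢ =b=> s1
  s1 = (0 + (rec X. b.(0 + X)\{b}))\{b} ⊢ ∅
Q's transition system — 2 states:
  t0 = rec X. b.(0 + X)\{b} ⊢ =b=> t1
  t1 = (0 + (rec X. b.(0 + X)\{b}))\{b} ⊢ ∅
Bisimilarity quotient blocks:
  B0 = {s0, t0}
  B1 = {s1, t1}
s0 ∈ B0, t0 ∈ B0 → same block
Bisimilar ⇒ trace-equivalent.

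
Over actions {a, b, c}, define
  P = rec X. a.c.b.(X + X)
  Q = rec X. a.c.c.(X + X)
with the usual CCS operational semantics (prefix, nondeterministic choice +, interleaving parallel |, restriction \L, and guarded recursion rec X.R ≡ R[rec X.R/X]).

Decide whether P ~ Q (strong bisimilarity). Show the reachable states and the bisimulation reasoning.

LTS(P): 4 reachable states
  s0 = rec X. a.c.b.(X + X) → =a=> s1
  s1 = c.b.((rec X. a.c.b.(X + X)) + (rec X. a.c.b.(X + X))) → =c=> s2
  s2 = b.((rec X. a.c.b.(X + X)) + (rec X. a.c.b.(X + X))) → =b=> s3
  s3 = (rec X. a.c.b.(X + X)) + (rec X. a.c.b.(X + X)) → =a=> s1
LTS(Q): 4 reachable states
  t0 = rec X. a.c.c.(X + X) → =a=> t1
  t1 = c.c.((rec X. a.c.c.(X + X)) + (rec X. a.c.c.(X + X))) → =c=> t2
  t2 = c.((rec X. a.c.c.(X + X)) + (rec X. a.c.c.(X + X))) → =c=> t3
  t3 = (rec X. a.c.c.(X + X)) + (rec X. a.c.c.(X + X)) → =a=> t1
Bisimilarity quotient blocks:
  B0 = {s0, s3}
  B1 = {s1}
  B2 = {s2}
  B3 = {t0, t3}
  B4 = {t1}
  B5 = {t2}
s0 ∈ B0, t0 ∈ B3 → different blocks

not bisimilar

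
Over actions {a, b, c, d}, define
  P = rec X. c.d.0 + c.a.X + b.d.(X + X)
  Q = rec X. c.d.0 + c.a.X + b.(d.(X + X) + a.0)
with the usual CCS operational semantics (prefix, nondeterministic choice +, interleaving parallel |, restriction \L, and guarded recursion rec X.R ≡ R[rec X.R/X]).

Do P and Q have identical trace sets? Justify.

traces(P) ≠ traces(Q) — witness ⟨ba⟩

Reachable graph of P (6 states):
  p0 = rec X. c.d.0 + c.a.X + b.d.(X + X) ⊢ --b--▸ p1, --c--▸ p2, --c--▸ p3
  p1 = d.((rec X. c.d.0 + c.a.X + b.d.(X + X)) + (rec X. c.d.0 + c.a.X + b.d.(X + X))) ⊢ --d--▸ p4
  p2 = a.(rec X. c.d.0 + c.a.X + b.d.(X + X)) ⊢ --a--▸ p0
  p3 = d.0 ⊢ --d--▸ p5
  p4 = (rec X. c.d.0 + c.a.X + b.d.(X + X)) + (rec X. c.d.0 + c.a.X + b.d.(X + X)) ⊢ --b--▸ p1, --c--▸ p2, --c--▸ p3
  p5 = 0 ⊢ ∅
Reachable graph of Q (6 states):
  q0 = rec X. c.d.0 + c.a.X + b.(d.(X + X) + a.0) ⊢ --b--▸ q1, --c--▸ q2, --c--▸ q3
  q1 = d.((rec X. c.d.0 + c.a.X + b.(d.(X + X) + a.0)) + (rec X. c.d.0 + c.a.X + b.(d.(X + X) + a.0))) + a.0 ⊢ --a--▸ q4, --d--▸ q5
  q2 = a.(rec X. c.d.0 + c.a.X + b.(d.(X + X) + a.0)) ⊢ --a--▸ q0
  q3 = d.0 ⊢ --d--▸ q4
  q4 = 0 ⊢ ∅
  q5 = (rec X. c.d.0 + c.a.X + b.(d.(X + X) + a.0)) + (rec X. c.d.0 + c.a.X + b.(d.(X + X) + a.0)) ⊢ --b--▸ q1, --c--▸ q2, --c--▸ q3
Run σ = ⟨ba⟩ on Q: start {q0}
  step 1 (b): {q1}
  step 2 (a): {q4}
  — Q admits the full trace.
Run σ = ⟨ba⟩ on P: start {p0}
  step 1 (b): {p1}
  step 2 (a): ∅  — P cannot continue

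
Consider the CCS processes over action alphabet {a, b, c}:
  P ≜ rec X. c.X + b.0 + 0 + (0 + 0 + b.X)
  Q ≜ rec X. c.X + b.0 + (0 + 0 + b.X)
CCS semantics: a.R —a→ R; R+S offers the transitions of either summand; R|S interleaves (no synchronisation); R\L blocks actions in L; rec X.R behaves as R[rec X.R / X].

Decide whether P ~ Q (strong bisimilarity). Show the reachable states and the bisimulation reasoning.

P's transition system — 2 states:
  p0 = rec X. c.X + b.0 + 0 + (0 + 0 + b.X) :: --b--▸ p0, --b--▸ p1, --c--▸ p0
  p1 = 0 :: stopped
Q's transition system — 2 states:
  q0 = rec X. c.X + b.0 + (0 + 0 + b.X) :: --b--▸ q0, --b--▸ q1, --c--▸ q0
  q1 = 0 :: stopped
Coarsest stable partition (strong bisimilarity classes):
  B0 = {p0, q0}
  B1 = {p1, q1}
p0 ∈ B0, q0 ∈ B0 → same block

P ~ Q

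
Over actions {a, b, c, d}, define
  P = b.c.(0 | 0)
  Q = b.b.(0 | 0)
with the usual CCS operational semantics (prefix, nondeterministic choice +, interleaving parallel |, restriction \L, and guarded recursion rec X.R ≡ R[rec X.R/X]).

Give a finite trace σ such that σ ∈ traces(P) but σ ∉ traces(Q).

Reachable graph of P (3 states):
  u0 = b.c.(0 | 0) → =b=> u1
  u1 = c.(0 | 0) → =c=> u2
  u2 = 0 | 0 → deadlocked
Reachable graph of Q (3 states):
  v0 = b.b.(0 | 0) → =b=> v1
  v1 = b.(0 | 0) → =b=> v2
  v2 = 0 | 0 → deadlocked
Executing bc from P (initial set {u0}):
  step 1 (b): {u1}
  step 2 (c): {u2}
  ✓ P
Executing bc from Q (initial set {v0}):
  step 1 (b): {v1}
  step 2 (c): ∅  — Q cannot continue

bc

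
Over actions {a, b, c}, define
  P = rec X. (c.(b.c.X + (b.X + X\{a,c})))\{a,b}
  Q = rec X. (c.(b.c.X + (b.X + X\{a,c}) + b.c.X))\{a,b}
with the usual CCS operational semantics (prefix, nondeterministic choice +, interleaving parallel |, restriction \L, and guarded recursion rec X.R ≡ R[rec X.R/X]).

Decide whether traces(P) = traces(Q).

traces(P) = traces(Q)

LTS(P): 2 reachable states
  s0 = rec X. (c.(b.c.X + (b.X + X\{a,c})))\{a,b} → ··c··> s1
  s1 = (b.c.(rec X. (c.(b.c.X + (b.X + X\{a,c})))\{a,b}) + (b.(rec X. (c.(b.c.X + (b.X + X\{a,c})))\{a,b}) + (rec X. (c.(b.c.X + (b.X + X\{a,c})))\{a,b})\{a,c}))\{a,b} → (no moves)
LTS(Q): 2 reachable states
  t0 = rec X. (c.(b.c.X + (b.X + X\{a,c}) + b.c.X))\{a,b} → ··c··> t1
  t1 = (b.c.(rec X. (c.(b.c.X + (b.X + X\{a,c}) + b.c.X))\{a,b}) + (b.(rec X. (c.(b.c.X + (b.X + X\{a,c}) + b.c.X))\{a,b}) + (rec X. (c.(b.c.X + (b.X + X\{a,c}) + b.c.X))\{a,b})\{a,c}) + b.c.(rec X. (c.(b.c.X + (b.X + X\{a,c}) + b.c.X))\{a,b}))\{a,b} → (no moves)
Partition-refinement fixed point:
  B0 = {s0, t0}
  B1 = {s1, t1}
s0 ∈ B0, t0 ∈ B0 → same block
Bisimilar ⇒ trace-equivalent.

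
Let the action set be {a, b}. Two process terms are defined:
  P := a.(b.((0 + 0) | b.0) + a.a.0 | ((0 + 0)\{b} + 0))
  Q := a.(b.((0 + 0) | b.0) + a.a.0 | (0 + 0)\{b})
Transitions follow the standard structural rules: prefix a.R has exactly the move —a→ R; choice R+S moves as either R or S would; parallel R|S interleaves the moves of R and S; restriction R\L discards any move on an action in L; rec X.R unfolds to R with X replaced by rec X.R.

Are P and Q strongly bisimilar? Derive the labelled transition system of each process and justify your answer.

Reachable graph of P (6 states):
  p0 = a.(b.((0 + 0) | b.0) + a.a.0 | ((0 + 0)\{b} + 0)) :: =a=> p1
  p1 = b.((0 + 0) | b.0) + a.a.0 | ((0 + 0)\{b} + 0) :: =a=> p2, =b=> p3
  p2 = a.0 | ((0 + 0)\{b} + 0) :: =a=> p4
  p3 = (0 + 0) | b.0 :: =b=> p5
  p4 = 0 | ((0 + 0)\{b} + 0) :: ·
  p5 = (0 + 0) | 0 :: ·
Reachable graph of Q (6 states):
  q0 = a.(b.((0 + 0) | b.0) + a.a.0 | (0 + 0)\{b}) :: =a=> q1
  q1 = b.((0 + 0) | b.0) + a.a.0 | (0 + 0)\{b} :: =a=> q2, =b=> q3
  q2 = a.0 | (0 + 0)\{b} :: =a=> q4
  q3 = (0 + 0) | b.0 :: =b=> q5
  q4 = 0 | (0 + 0)\{b} :: ·
  q5 = (0 + 0) | 0 :: ·
Coarsest stable partition (strong bisimilarity classes):
  B0 = {p0, q0}
  B1 = {p1, q1}
  B2 = {p2, q2}
  B3 = {p4, p5, q4, q5}
  B4 = {p3, q3}
p0 ∈ B0, q0 ∈ B0 → same block

YES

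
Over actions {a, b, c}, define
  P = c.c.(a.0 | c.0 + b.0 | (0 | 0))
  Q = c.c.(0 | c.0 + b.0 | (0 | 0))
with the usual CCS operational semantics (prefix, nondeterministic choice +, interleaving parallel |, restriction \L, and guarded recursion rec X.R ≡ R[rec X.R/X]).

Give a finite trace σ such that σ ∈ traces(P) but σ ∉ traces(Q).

P's transition system — 7 states:
  m0 = c.c.(a.0 | c.0 + b.0 | (0 | 0)) | —c→ m1
  m1 = c.(a.0 | c.0 + b.0 | (0 | 0)) | —c→ m2
  m2 = a.0 | c.0 + b.0 | (0 | 0) | —a→ m3, —b→ m4, —c→ m5
  m3 = 0 | c.0 | —c→ m6
  m4 = 0 | (0 | 0) | (no moves)
  m5 = a.0 | 0 | —a→ m6
  m6 = 0 | 0 | (no moves)
Q's transition system — 5 states:
  n0 = c.c.(0 | c.0 + b.0 | (0 | 0)) | —c→ n1
  n1 = c.(0 | c.0 + b.0 | (0 | 0)) | —c→ n2
  n2 = 0 | c.0 + b.0 | (0 | 0) | —b→ n3, —c→ n4
  n3 = 0 | (0 | 0) | (no moves)
  n4 = 0 | 0 | (no moves)
Trace ⟨cca⟩ through P, begin at {m0}:
  [1] c ⇒ {m1}
  [2] c ⇒ {m2}
  [3] a ⇒ {m3}
  P completes σ.
Trace ⟨cca⟩ through Q, begin at {n0}:
  [1] c ⇒ {n1}
  [2] c ⇒ {n2}
  [3] a ⇒ ∅ (Q stuck)

cca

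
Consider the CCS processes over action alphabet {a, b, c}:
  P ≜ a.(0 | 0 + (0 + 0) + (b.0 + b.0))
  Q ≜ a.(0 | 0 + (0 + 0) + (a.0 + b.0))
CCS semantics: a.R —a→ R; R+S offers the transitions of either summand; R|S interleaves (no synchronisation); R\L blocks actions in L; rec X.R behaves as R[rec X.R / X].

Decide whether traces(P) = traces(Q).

traces(P) ≠ traces(Q) — witness ⟨aa⟩

LTS(P): 3 reachable states
  p0 = a.(0 | 0 + (0 + 0) + (b.0 + b.0)) :: —a→ p1
  p1 = 0 | 0 + (0 + 0) + (b.0 + b.0) :: —b→ p2
  p2 = 0 :: ∅
LTS(Q): 3 reachable states
  q0 = a.(0 | 0 + (0 + 0) + (a.0 + b.0)) :: —a→ q1
  q1 = 0 | 0 + (0 + 0) + (a.0 + b.0) :: —a→ q2, —b→ q2
  q2 = 0 :: ∅
Run σ = ⟨aa⟩ on Q: start {q0}
  [1] a ⇒ {q1}
  [2] a ⇒ {q2}
  Q completes σ.
Run σ = ⟨aa⟩ on P: start {p0}
  [1] a ⇒ {p1}
  [2] a ⇒ ∅ (P stuck)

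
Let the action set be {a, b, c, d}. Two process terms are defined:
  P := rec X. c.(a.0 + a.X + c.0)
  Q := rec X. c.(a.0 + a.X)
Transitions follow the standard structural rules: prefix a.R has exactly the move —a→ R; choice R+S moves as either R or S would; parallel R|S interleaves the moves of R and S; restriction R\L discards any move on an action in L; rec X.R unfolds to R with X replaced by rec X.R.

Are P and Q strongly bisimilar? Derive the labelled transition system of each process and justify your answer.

NO

P's transition system — 3 states:
  u0 = rec X. c.(a.0 + a.X + c.0) :: -c-> u1
  u1 = a.0 + a.(rec X. c.(a.0 + a.X + c.0)) + c.0 :: -a-> u0, -a-> u2, -c-> u2
  u2 = 0 :: stopped
Q's transition system — 3 states:
  v0 = rec X. c.(a.0 + a.X) :: -c-> v1
  v1 = a.0 + a.(rec X. c.(a.0 + a.X)) :: -a-> v0, -a-> v2
  v2 = 0 :: stopped
Bisimilarity quotient blocks:
  B0 = {u0}
  B1 = {u1}
  B2 = {u2, v2}
  B3 = {v0}
  B4 = {v1}
u0 ∈ B0, v0 ∈ B3 → different blocks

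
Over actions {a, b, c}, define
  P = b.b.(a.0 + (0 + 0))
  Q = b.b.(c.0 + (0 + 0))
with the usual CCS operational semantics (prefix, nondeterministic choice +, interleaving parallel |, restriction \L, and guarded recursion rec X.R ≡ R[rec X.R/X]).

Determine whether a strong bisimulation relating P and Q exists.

P's transition system — 4 states:
  m0 = b.b.(a.0 + (0 + 0)) ⊢ --b--▸ m1
  m1 = b.(a.0 + (0 + 0)) ⊢ --b--▸ m2
  m2 = a.0 + (0 + 0) ⊢ --a--▸ m3
  m3 = 0 ⊢ (no moves)
Q's transition system — 4 states:
  n0 = b.b.(c.0 + (0 + 0)) ⊢ --b--▸ n1
  n1 = b.(c.0 + (0 + 0)) ⊢ --b--▸ n2
  n2 = c.0 + (0 + 0) ⊢ --c--▸ n3
  n3 = 0 ⊢ (no moves)
Bisimilarity quotient blocks:
  B0 = {m0}
  B1 = {m1}
  B2 = {m2}
  B3 = {m3, n3}
  B4 = {n0}
  B5 = {n1}
  B6 = {n2}
m0 ∈ B0, n0 ∈ B4 → different blocks

NO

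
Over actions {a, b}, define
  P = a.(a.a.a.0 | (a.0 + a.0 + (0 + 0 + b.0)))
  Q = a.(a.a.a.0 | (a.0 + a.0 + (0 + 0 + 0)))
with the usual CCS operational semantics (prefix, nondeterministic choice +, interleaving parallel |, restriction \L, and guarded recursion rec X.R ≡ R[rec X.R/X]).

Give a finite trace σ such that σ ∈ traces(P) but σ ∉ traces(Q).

ab

P's transition system — 9 states:
  m0 = a.(a.a.a.0 | (a.0 + a.0 + (0 + 0 + b.0))) :: =a=> m1
  m1 = a.a.a.0 | (a.0 + a.0 + (0 + 0 + b.0)) :: =a=> m2, =a=> m3, =b=> m3
  m2 = a.a.0 | (a.0 + a.0 + (0 + 0 + b.0)) :: =a=> m4, =a=> m5, =b=> m5
  m3 = a.a.a.0 | 0 :: =a=> m5
  m4 = a.0 | (a.0 + a.0 + (0 + 0 + b.0)) :: =a=> m6, =a=> m7, =b=> m7
  m5 = a.a.0 | 0 :: =a=> m7
  m6 = 0 | (a.0 + a.0 + (0 + 0 + b.0)) :: =a=> m8, =b=> m8
  m7 = a.0 | 0 :: =a=> m8
  m8 = 0 | 0 :: stopped
Q's transition system — 9 states:
  n0 = a.(a.a.a.0 | (a.0 + a.0 + (0 + 0 + 0))) :: =a=> n1
  n1 = a.a.a.0 | (a.0 + a.0 + (0 + 0 + 0)) :: =a=> n2, =a=> n3
  n2 = a.a.0 | (a.0 + a.0 + (0 + 0 + 0)) :: =a=> n4, =a=> n5
  n3 = a.a.a.0 | 0 :: =a=> n5
  n4 = a.0 | (a.0 + a.0 + (0 + 0 + 0)) :: =a=> n6, =a=> n7
  n5 = a.a.0 | 0 :: =a=> n7
  n6 = 0 | (a.0 + a.0 + (0 + 0 + 0)) :: =a=> n8
  n7 = a.0 | 0 :: =a=> n8
  n8 = 0 | 0 :: stopped
Trace ⟨ab⟩ through P, begin at {m0}:
  [1] a ⇒ {m1}
  [2] b ⇒ {m3}
  P completes σ.
Trace ⟨ab⟩ through Q, begin at {n0}:
  [1] a ⇒ {n1}
  [2] b ⇒ no successor for Q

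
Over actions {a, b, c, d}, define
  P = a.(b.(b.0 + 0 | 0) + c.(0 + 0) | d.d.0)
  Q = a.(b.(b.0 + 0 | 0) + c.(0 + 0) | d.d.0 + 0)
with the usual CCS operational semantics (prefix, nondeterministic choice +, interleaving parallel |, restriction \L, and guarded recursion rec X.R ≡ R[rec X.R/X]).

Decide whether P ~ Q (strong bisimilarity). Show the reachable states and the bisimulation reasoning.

LTS(P): 9 reachable states
  p0 = a.(b.(b.0 + 0 | 0) + c.(0 + 0) | d.d.0) | ··a··> p1
  p1 = b.(b.0 + 0 | 0) + c.(0 + 0) | d.d.0 | ··b··> p2, ··c··> p3, ··d··> p4
  p2 = b.0 + 0 | 0 | ··b··> p5
  p3 = (0 + 0) | d.d.0 | ··d··> p6
  p4 = c.(0 + 0) | d.0 | ··c··> p6, ··d··> p7
  p5 = 0 | stopped
  p6 = (0 + 0) | d.0 | ··d··> p8
  p7 = c.(0 + 0) | 0 | ··c··> p8
  p8 = (0 + 0) | 0 | stopped
LTS(Q): 9 reachable states
  q0 = a.(b.(b.0 + 0 | 0) + c.(0 + 0) | d.d.0 + 0) | ··a··> q1
  q1 = b.(b.0 + 0 | 0) + c.(0 + 0) | d.d.0 + 0 | ··b··> q2, ··c··> q3, ··d··> q4
  q2 = b.0 + 0 | 0 | ··b··> q5
  q3 = (0 + 0) | d.d.0 | ··d··> q6
  q4 = c.(0 + 0) | d.0 | ··c··> q6, ··d··> q7
  q5 = 0 | stopped
  q6 = (0 + 0) | d.0 | ··d··> q8
  q7 = c.(0 + 0) | 0 | ··c··> q8
  q8 = (0 + 0) | 0 | stopped
Coarsest stable partition (strong bisimilarity classes):
  B0 = {p0, q0}
  B1 = {p1, q1}
  B2 = {p3, q3}
  B3 = {p6, q6}
  B4 = {p5, p8, q5, q8}
  B5 = {p4, q4}
  B6 = {p7, q7}
  B7 = {p2, q2}
p0 ∈ B0, q0 ∈ B0 → same block

P ~ Q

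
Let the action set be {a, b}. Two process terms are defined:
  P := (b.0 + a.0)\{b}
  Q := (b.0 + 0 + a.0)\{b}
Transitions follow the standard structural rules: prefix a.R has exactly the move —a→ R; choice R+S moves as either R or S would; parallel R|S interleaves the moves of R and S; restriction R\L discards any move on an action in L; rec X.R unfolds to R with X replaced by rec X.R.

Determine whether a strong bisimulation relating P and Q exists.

bisimilar

P's transition system — 2 states:
  u0 = (b.0 + a.0)\{b} → -a-> u1
  u1 = 0\{b} → ·
Q's transition system — 2 states:
  v0 = (b.0 + 0 + a.0)\{b} → -a-> v1
  v1 = 0\{b} → ·
Partition-refinement fixed point:
  B0 = {u0, v0}
  B1 = {u1, v1}
u0 ∈ B0, v0 ∈ B0 → same block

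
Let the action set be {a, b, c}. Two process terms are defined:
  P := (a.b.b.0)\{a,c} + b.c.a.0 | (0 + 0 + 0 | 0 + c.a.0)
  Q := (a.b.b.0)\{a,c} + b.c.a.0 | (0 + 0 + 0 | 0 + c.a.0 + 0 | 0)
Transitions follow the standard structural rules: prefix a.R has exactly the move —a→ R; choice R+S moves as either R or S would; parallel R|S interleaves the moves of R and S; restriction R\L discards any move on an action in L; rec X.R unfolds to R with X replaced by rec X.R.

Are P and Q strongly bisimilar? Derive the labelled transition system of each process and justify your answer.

P ~ Q

P's transition system — 12 states:
  u0 = (a.b.b.0)\{a,c} + b.c.a.0 | (0 + 0 + 0 | 0 + c.a.0) | --b--▸ u1, --c--▸ u2
  u1 = c.a.0 | (0 + 0 + 0 | 0 + c.a.0) | --c--▸ u3, --c--▸ u4
  u2 = b.c.a.0 | a.0 | --a--▸ u5, --b--▸ u4
  u3 = a.0 | (0 + 0 + 0 | 0 + c.a.0) | --a--▸ u6, --c--▸ u7
  u4 = c.a.0 | a.0 | --a--▸ u8, --c--▸ u7
  u5 = b.c.a.0 | 0 | --b--▸ u8
  u6 = 0 | (0 + 0 + 0 | 0 + c.a.0) | --c--▸ u9
  u7 = a.0 | a.0 | --a--▸ u10, --a--▸ u9
  u8 = c.a.0 | 0 | --c--▸ u10
  u9 = 0 | a.0 | --a--▸ u11
  u10 = a.0 | 0 | --a--▸ u11
  u11 = 0 | 0 | ∅
Q's transition system — 12 states:
  v0 = (a.b.b.0)\{a,c} + b.c.a.0 | (0 + 0 + 0 | 0 + c.a.0 + 0 | 0) | --b--▸ v1, --c--▸ v2
  v1 = c.a.0 | (0 + 0 + 0 | 0 + c.a.0 + 0 | 0) | --c--▸ v3, --c--▸ v4
  v2 = b.c.a.0 | a.0 | --a--▸ v5, --b--▸ v4
  v3 = a.0 | (0 + 0 + 0 | 0 + c.a.0 + 0 | 0) | --a--▸ v6, --c--▸ v7
  v4 = c.a.0 | a.0 | --a--▸ v8, --c--▸ v7
  v5 = b.c.a.0 | 0 | --b--▸ v8
  v6 = 0 | (0 + 0 + 0 | 0 + c.a.0 + 0 | 0) | --c--▸ v9
  v7 = a.0 | a.0 | --a--▸ v10, --a--▸ v9
  v8 = c.a.0 | 0 | --c--▸ v10
  v9 = 0 | a.0 | --a--▸ v11
  v10 = a.0 | 0 | --a--▸ v11
  v11 = 0 | 0 | ∅
Partition-refinement fixed point:
  B0 = {u0, v0}
  B1 = {u1, v1}
  B2 = {u3, u4, v3, v4}
  B3 = {u7, v7}
  B4 = {u10, u9, v10, v9}
  B5 = {u11, v11}
  B6 = {u6, u8, v6, v8}
  B7 = {u2, v2}
  B8 = {u5, v5}
u0 ∈ B0, v0 ∈ B0 → same block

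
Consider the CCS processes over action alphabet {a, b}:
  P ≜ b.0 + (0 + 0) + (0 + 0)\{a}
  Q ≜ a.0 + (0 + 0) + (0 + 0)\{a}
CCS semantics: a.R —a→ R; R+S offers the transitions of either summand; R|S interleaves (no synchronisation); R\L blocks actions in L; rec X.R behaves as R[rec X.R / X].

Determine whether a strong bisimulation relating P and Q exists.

P ≁ Q

Reachable graph of P (2 states):
  m0 = b.0 + (0 + 0) + (0 + 0)\{a} ⊢ =b=> m1
  m1 = 0 ⊢ ∅
Reachable graph of Q (2 states):
  n0 = a.0 + (0 + 0) + (0 + 0)\{a} ⊢ =a=> n1
  n1 = 0 ⊢ ∅
Coarsest stable partition (strong bisimilarity classes):
  B0 = {m0}
  B1 = {m1, n1}
  B2 = {n0}
m0 ∈ B0, n0 ∈ B2 → different blocks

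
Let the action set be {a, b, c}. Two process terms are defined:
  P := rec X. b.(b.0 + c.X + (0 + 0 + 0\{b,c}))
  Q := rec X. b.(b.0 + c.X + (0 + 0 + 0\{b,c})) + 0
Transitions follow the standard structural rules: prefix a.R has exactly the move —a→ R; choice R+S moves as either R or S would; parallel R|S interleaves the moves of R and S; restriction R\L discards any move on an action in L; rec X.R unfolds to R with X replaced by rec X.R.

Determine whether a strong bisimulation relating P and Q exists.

LTS(P): 3 reachable states
  s0 = rec X. b.(b.0 + c.X + (0 + 0 + 0\{b,c})) → -b-> s1
  s1 = b.0 + c.(rec X. b.(b.0 + c.X + (0 + 0 + 0\{b,c}))) + (0 + 0 + 0\{b,c}) → -b-> s2, -c-> s0
  s2 = 0 → ·
LTS(Q): 3 reachable states
  t0 = rec X. b.(b.0 + c.X + (0 + 0 + 0\{b,c})) + 0 → -b-> t1
  t1 = b.0 + c.(rec X. b.(b.0 + c.X + (0 + 0 + 0\{b,c})) + 0) + (0 + 0 + 0\{b,c}) → -b-> t2, -c-> t0
  t2 = 0 → ·
Partition-refinement fixed point:
  B0 = {s0, t0}
  B1 = {s1, t1}
  B2 = {s2, t2}
s0 ∈ B0, t0 ∈ B0 → same block

bisimilar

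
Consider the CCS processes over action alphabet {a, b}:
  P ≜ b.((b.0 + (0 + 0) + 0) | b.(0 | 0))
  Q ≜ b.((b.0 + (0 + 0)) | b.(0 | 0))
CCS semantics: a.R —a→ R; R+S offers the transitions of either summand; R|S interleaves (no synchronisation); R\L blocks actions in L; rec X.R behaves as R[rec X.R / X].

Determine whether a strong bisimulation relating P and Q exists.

LTS(P): 5 reachable states
  m0 = b.((b.0 + (0 + 0) + 0) | b.(0 | 0)) → =b=> m1
  m1 = (b.0 + (0 + 0) + 0) | b.(0 | 0) → =b=> m2, =b=> m3
  m2 = (b.0 + (0 + 0) + 0) | (0 | 0) → =b=> m4
  m3 = 0 | b.(0 | 0) → =b=> m4
  m4 = 0 | (0 | 0) → (no moves)
LTS(Q): 5 reachable states
  n0 = b.((b.0 + (0 + 0)) | b.(0 | 0)) → =b=> n1
  n1 = (b.0 + (0 + 0)) | b.(0 | 0) → =b=> n2, =b=> n3
  n2 = (b.0 + (0 + 0)) | (0 | 0) → =b=> n4
  n3 = 0 | b.(0 | 0) → =b=> n4
  n4 = 0 | (0 | 0) → (no moves)
Coarsest stable partition (strong bisimilarity classes):
  B0 = {m0, n0}
  B1 = {m1, n1}
  B2 = {m2, m3, n2, n3}
  B3 = {m4, n4}
m0 ∈ B0, n0 ∈ B0 → same block

YES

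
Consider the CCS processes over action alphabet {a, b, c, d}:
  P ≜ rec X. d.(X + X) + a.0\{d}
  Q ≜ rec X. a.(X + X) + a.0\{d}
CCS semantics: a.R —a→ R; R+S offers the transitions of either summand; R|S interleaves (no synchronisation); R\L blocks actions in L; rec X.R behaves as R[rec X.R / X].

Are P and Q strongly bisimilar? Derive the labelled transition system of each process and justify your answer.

Reachable graph of P (3 states):
  s0 = rec X. d.(X + X) + a.0\{d} :: =a=> s1, =d=> s2
  s1 = 0\{d} :: deadlocked
  s2 = (rec X. d.(X + X) + a.0\{d}) + (rec X. d.(X + X) + a.0\{d}) :: =a=> s1, =d=> s2
Reachable graph of Q (3 states):
  t0 = rec X. a.(X + X) + a.0\{d} :: =a=> t1, =a=> t2
  t1 = (rec X. a.(X + X) + a.0\{d}) + (rec X. a.(X + X) + a.0\{d}) :: =a=> t1, =a=> t2
  t2 = 0\{d} :: deadlocked
Bisimilarity quotient blocks:
  B0 = {s0, s2}
  B1 = {s1, t2}
  B2 = {t0, t1}
s0 ∈ B0, t0 ∈ B2 → different blocks

not bisimilar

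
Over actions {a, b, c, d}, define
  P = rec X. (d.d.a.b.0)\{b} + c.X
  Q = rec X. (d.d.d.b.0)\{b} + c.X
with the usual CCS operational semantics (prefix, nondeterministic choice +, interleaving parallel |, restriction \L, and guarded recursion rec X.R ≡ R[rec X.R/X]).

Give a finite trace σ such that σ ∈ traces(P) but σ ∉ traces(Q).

Reachable graph of P (4 states):
  u0 = rec X. (d.d.a.b.0)\{b} + c.X :: ··c··> u0, ··d··> u1
  u1 = (d.a.b.0)\{b} :: ··d··> u2
  u2 = (a.b.0)\{b} :: ··a··> u3
  u3 = (b.0)\{b} :: stopped
Reachable graph of Q (4 states):
  v0 = rec X. (d.d.d.b.0)\{b} + c.X :: ··c··> v0, ··d··> v1
  v1 = (d.d.b.0)\{b} :: ··d··> v2
  v2 = (d.b.0)\{b} :: ··d··> v3
  v3 = (b.0)\{b} :: stopped
Trace ⟨dda⟩ through P, begin at {u0}:
  [1] d ⇒ {u1}
  [2] d ⇒ {u2}
  [3] a ⇒ {u3}
  P completes σ.
Trace ⟨dda⟩ through Q, begin at {v0}:
  [1] d ⇒ {v1}
  [2] d ⇒ {v2}
  [3] a ⇒ no successor for Q

dda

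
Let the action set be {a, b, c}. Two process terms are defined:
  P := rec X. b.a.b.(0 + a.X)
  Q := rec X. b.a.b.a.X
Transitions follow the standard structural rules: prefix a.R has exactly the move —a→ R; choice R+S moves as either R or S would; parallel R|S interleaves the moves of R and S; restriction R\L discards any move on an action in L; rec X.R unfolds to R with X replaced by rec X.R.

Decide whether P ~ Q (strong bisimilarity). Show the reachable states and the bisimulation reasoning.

P's transition system — 4 states:
  u0 = rec X. b.a.b.(0 + a.X) ⊢ -b-> u1
  u1 = a.b.(0 + a.(rec X. b.a.b.(0 + a.X))) ⊢ -a-> u2
  u2 = b.(0 + a.(rec X. b.a.b.(0 + a.X))) ⊢ -b-> u3
  u3 = 0 + a.(rec X. b.a.b.(0 + a.X)) ⊢ -a-> u0
Q's transition system — 4 states:
  v0 = rec X. b.a.b.a.X ⊢ -b-> v1
  v1 = a.b.a.(rec X. b.a.b.a.X) ⊢ -a-> v2
  v2 = b.a.(rec X. b.a.b.a.X) ⊢ -b-> v3
  v3 = a.(rec X. b.a.b.a.X) ⊢ -a-> v0
Coarsest stable partition (strong bisimilarity classes):
  B0 = {u0, u2, v0, v2}
  B1 = {u1, u3, v1, v3}
u0 ∈ B0, v0 ∈ B0 → same block

P ~ Q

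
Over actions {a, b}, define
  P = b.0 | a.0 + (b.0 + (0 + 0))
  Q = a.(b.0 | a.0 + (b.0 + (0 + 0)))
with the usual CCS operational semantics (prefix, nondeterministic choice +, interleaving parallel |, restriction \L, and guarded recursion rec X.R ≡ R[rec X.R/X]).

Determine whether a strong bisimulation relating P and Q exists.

LTS(P): 5 reachable states
  u0 = b.0 | a.0 + (b.0 + (0 + 0)) ⊢ --a--▸ u1, --b--▸ u2, --b--▸ u3
  u1 = b.0 | 0 ⊢ --b--▸ u4
  u2 = 0 ⊢ (no moves)
  u3 = 0 | a.0 ⊢ --a--▸ u4
  u4 = 0 | 0 ⊢ (no moves)
LTS(Q): 6 reachable states
  v0 = a.(b.0 | a.0 + (b.0 + (0 + 0))) ⊢ --a--▸ v1
  v1 = b.0 | a.0 + (b.0 + (0 + 0)) ⊢ --a--▸ v2, --b--▸ v3, --b--▸ v4
  v2 = b.0 | 0 ⊢ --b--▸ v5
  v3 = 0 ⊢ (no moves)
  v4 = 0 | a.0 ⊢ --a--▸ v5
  v5 = 0 | 0 ⊢ (no moves)
Coarsest stable partition (strong bisimilarity classes):
  B0 = {u0, v1}
  B1 = {u3, v4}
  B2 = {u2, u4, v3, v5}
  B3 = {u1, v2}
  B4 = {v0}
u0 ∈ B0, v0 ∈ B4 → different blocks

P ≁ Q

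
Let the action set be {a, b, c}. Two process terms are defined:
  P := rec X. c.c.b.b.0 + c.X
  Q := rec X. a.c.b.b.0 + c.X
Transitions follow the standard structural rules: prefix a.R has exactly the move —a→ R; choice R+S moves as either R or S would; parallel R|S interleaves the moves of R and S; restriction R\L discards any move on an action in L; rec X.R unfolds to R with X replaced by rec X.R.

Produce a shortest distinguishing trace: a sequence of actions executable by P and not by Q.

Reachable graph of P (5 states):
  s0 = rec X. c.c.b.b.0 + c.X has moves -c-> s0, -c-> s1
  s1 = c.b.b.0 has moves -c-> s2
  s2 = b.b.0 has moves -b-> s3
  s3 = b.0 has moves -b-> s4
  s4 = 0 has moves deadlocked
Reachable graph of Q (5 states):
  t0 = rec X. a.c.b.b.0 + c.X has moves -a-> t1, -c-> t0
  t1 = c.b.b.0 has moves -c-> t2
  t2 = b.b.0 has moves -b-> t3
  t3 = b.0 has moves -b-> t4
  t4 = 0 has moves deadlocked
Run σ = ⟨ccb⟩ on P: start {s0}
  [1] c ⇒ {s0, s1}
  [2] c ⇒ {s0, s1, s2}
  [3] b ⇒ {s3}
  ✓ P
Run σ = ⟨ccb⟩ on Q: start {t0}
  [1] c ⇒ {t0}
  [2] c ⇒ {t0}
  [3] b ⇒ no successor for Q

ccb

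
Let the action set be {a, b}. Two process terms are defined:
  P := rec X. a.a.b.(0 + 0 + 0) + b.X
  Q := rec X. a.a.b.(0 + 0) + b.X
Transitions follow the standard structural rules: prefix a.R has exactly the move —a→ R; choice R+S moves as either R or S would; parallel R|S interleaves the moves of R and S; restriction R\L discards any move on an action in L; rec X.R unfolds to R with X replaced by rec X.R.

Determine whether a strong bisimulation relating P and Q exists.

P's transition system — 4 states:
  u0 = rec X. a.a.b.(0 + 0 + 0) + b.X → -a-> u1, -b-> u0
  u1 = a.b.(0 + 0 + 0) → -a-> u2
  u2 = b.(0 + 0 + 0) → -b-> u3
  u3 = 0 + 0 + 0 → ·
Q's transition system — 4 states:
  v0 = rec X. a.a.b.(0 + 0) + b.X → -a-> v1, -b-> v0
  v1 = a.b.(0 + 0) → -a-> v2
  v2 = b.(0 + 0) → -b-> v3
  v3 = 0 + 0 → ·
Coarsest stable partition (strong bisimilarity classes):
  B0 = {u0, v0}
  B1 = {u1, v1}
  B2 = {u2, v2}
  B3 = {u3, v3}
u0 ∈ B0, v0 ∈ B0 → same block

bisimilar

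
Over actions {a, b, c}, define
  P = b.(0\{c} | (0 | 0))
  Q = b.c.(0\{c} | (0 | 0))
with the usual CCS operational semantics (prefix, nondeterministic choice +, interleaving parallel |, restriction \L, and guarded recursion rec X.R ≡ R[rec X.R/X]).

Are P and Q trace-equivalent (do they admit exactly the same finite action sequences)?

P's transition system — 2 states:
  p0 = b.(0\{c} | (0 | 0)) | —b→ p1
  p1 = 0\{c} | (0 | 0) | ∅
Q's transition system — 3 states:
  q0 = b.c.(0\{c} | (0 | 0)) | —b→ q1
  q1 = c.(0\{c} | (0 | 0)) | —c→ q2
  q2 = 0\{c} | (0 | 0) | ∅
Run σ = ⟨bc⟩ on Q: start {q0}
  [1] b ⇒ {q1}
  [2] c ⇒ {q2}
  Q completes σ.
Run σ = ⟨bc⟩ on P: start {p0}
  [1] b ⇒ {p1}
  [2] c ⇒ no successor for P

NO — witness ⟨bc⟩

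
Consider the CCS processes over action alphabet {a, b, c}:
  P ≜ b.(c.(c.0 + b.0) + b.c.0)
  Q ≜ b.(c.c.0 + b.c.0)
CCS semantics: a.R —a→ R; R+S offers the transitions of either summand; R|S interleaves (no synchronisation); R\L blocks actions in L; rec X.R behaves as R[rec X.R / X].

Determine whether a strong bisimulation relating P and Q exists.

P ≁ Q

Reachable graph of P (5 states):
  u0 = b.(c.(c.0 + b.0) + b.c.0) | =b=> u1
  u1 = c.(c.0 + b.0) + b.c.0 | =b=> u2, =c=> u3
  u2 = c.0 | =c=> u4
  u3 = c.0 + b.0 | =b=> u4, =c=> u4
  u4 = 0 | deadlocked
Reachable graph of Q (4 states):
  v0 = b.(c.c.0 + b.c.0) | =b=> v1
  v1 = c.c.0 + b.c.0 | =b=> v2, =c=> v2
  v2 = c.0 | =c=> v3
  v3 = 0 | deadlocked
Bisimilarity quotient blocks:
  B0 = {u0}
  B1 = {u1}
  B2 = {u3}
  B3 = {u4, v3}
  B4 = {u2, v2}
  B5 = {v0}
  B6 = {v1}
u0 ∈ B0, v0 ∈ B5 → different blocks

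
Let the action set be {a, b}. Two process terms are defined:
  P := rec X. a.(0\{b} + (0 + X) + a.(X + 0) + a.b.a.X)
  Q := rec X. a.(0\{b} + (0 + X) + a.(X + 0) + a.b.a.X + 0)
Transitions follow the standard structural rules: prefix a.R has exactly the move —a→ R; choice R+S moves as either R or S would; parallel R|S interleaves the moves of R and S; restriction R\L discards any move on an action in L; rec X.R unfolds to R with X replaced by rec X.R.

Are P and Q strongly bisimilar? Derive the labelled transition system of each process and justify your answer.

LTS(P): 5 reachable states
  s0 = rec X. a.(0\{b} + (0 + X) + a.(X + 0) + a.b.a.X) has moves —a→ s1
  s1 = 0\{b} + (0 + (rec X. a.(0\{b} + (0 + X) + a.(X + 0) + a.b.a.X))) + a.((rec X. a.(0\{b} + (0 + X) + a.(X + 0) + a.b.a.X)) + 0) + a.b.a.(rec X. a.(0\{b} + (0 + X) + a.(X + 0) + a.b.a.X)) has moves —a→ s1, —a→ s2, —a→ s3
  s2 = (rec X. a.(0\{b} + (0 + X) + a.(X + 0) + a.b.a.X)) + 0 has moves —a→ s1
  s3 = b.a.(rec X. a.(0\{b} + (0 + X) + a.(X + 0) + a.b.a.X)) has moves —b→ s4
  s4 = a.(rec X. a.(0\{b} + (0 + X) + a.(X + 0) + a.b.a.X)) has moves —a→ s0
LTS(Q): 5 reachable states
  t0 = rec X. a.(0\{b} + (0 + X) + a.(X + 0) + a.b.a.X + 0) has moves —a→ t1
  t1 = 0\{b} + (0 + (rec X. a.(0\{b} + (0 + X) + a.(X + 0) + a.b.a.X + 0))) + a.((rec X. a.(0\{b} + (0 + X) + a.(X + 0) + a.b.a.X + 0)) + 0) + a.b.a.(rec X. a.(0\{b} + (0 + X) + a.(X + 0) + a.b.a.X + 0)) + 0 has moves —a→ t1, —a→ t2, —a→ t3
  t2 = (rec X. a.(0\{b} + (0 + X) + a.(X + 0) + a.b.a.X + 0)) + 0 has moves —a→ t1
  t3 = b.a.(rec X. a.(0\{b} + (0 + X) + a.(X + 0) + a.b.a.X + 0)) has moves —b→ t4
  t4 = a.(rec X. a.(0\{b} + (0 + X) + a.(X + 0) + a.b.a.X + 0)) has moves —a→ t0
Bisimilarity quotient blocks:
  B0 = {s0, s2, t0, t2}
  B1 = {s1, t1}
  B2 = {s3, t3}
  B3 = {s4, t4}
s0 ∈ B0, t0 ∈ B0 → same block

bisimilar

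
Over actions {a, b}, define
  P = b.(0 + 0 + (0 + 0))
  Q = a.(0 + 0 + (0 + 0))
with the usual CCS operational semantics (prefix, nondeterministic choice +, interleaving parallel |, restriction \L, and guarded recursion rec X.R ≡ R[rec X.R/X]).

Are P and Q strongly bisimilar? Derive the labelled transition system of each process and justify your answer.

NO

Reachable graph of P (2 states):
  s0 = b.(0 + 0 + (0 + 0)) has moves ··b··> s1
  s1 = 0 + 0 + (0 + 0) has moves (no moves)
Reachable graph of Q (2 states):
  t0 = a.(0 + 0 + (0 + 0)) has moves ··a··> t1
  t1 = 0 + 0 + (0 + 0) has moves (no moves)
Partition-refinement fixed point:
  B0 = {s0}
  B1 = {s1, t1}
  B2 = {t0}
s0 ∈ B0, t0 ∈ B2 → different blocks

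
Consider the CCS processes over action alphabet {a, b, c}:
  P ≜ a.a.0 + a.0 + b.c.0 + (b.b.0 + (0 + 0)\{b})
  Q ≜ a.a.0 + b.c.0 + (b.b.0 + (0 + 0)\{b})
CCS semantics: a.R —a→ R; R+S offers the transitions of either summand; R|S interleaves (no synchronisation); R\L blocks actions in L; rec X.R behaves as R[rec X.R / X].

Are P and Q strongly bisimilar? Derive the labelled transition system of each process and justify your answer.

Reachable graph of P (5 states):
  p0 = a.a.0 + a.0 + b.c.0 + (b.b.0 + (0 + 0)\{b}) → —a→ p1, —a→ p2, —b→ p3, —b→ p4
  p1 = 0 → stopped
  p2 = a.0 → —a→ p1
  p3 = b.0 → —b→ p1
  p4 = c.0 → —c→ p1
Reachable graph of Q (5 states):
  q0 = a.a.0 + b.c.0 + (b.b.0 + (0 + 0)\{b}) → —a→ q1, —b→ q2, —b→ q3
  q1 = a.0 → —a→ q4
  q2 = b.0 → —b→ q4
  q3 = c.0 → —c→ q4
  q4 = 0 → stopped
Partition-refinement fixed point:
  B0 = {p0}
  B1 = {p1, q4}
  B2 = {p4, q3}
  B3 = {p3, q2}
  B4 = {p2, q1}
  B5 = {q0}
p0 ∈ B0, q0 ∈ B5 → different blocks

P ≁ Q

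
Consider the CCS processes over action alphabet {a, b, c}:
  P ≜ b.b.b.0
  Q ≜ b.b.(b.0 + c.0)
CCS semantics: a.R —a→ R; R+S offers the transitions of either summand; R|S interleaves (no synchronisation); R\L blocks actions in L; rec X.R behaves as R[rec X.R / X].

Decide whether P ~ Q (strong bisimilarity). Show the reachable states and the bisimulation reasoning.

P's transition system — 4 states:
  p0 = b.b.b.0 ⊢ -b-> p1
  p1 = b.b.0 ⊢ -b-> p2
  p2 = b.0 ⊢ -b-> p3
  p3 = 0 ⊢ ·
Q's transition system — 4 states:
  q0 = b.b.(b.0 + c.0) ⊢ -b-> q1
  q1 = b.(b.0 + c.0) ⊢ -b-> q2
  q2 = b.0 + c.0 ⊢ -b-> q3, -c-> q3
  q3 = 0 ⊢ ·
Bisimilarity quotient blocks:
  B0 = {p0}
  B1 = {p1}
  B2 = {p2}
  B3 = {p3, q3}
  B4 = {q0}
  B5 = {q1}
  B6 = {q2}
p0 ∈ B0, q0 ∈ B4 → different blocks

NO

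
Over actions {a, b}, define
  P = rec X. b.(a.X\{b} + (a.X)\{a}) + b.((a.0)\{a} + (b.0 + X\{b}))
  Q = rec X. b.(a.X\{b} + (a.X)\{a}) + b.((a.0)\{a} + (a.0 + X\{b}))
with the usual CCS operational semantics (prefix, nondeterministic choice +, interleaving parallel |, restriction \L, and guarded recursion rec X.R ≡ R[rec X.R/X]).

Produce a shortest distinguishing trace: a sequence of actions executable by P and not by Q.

bb

Reachable graph of P (5 states):
  u0 = rec X. b.(a.X\{b} + (a.X)\{a}) + b.((a.0)\{a} + (b.0 + X\{b})) :: -b-> u1, -b-> u2
  u1 = (a.0)\{a} + (b.0 + (rec X. b.(a.X\{b} + (a.X)\{a}) + b.((a.0)\{a} + (b.0 + X\{b})))\{b}) :: -b-> u3
  u2 = a.(rec X. b.(a.X\{b} + (a.X)\{a}) + b.((a.0)\{a} + (b.0 + X\{b})))\{b} + (a.(rec X. b.(a.X\{b} + (a.X)\{a}) + b.((a.0)\{a} + (b.0 + X\{b}))))\{a} :: -a-> u4
  u3 = 0 :: deadlocked
  u4 = (rec X. b.(a.X\{b} + (a.X)\{a}) + b.((a.0)\{a} + (b.0 + X\{b})))\{b} :: deadlocked
Reachable graph of Q (5 states):
  v0 = rec X. b.(a.X\{b} + (a.X)\{a}) + b.((a.0)\{a} + (a.0 + X\{b})) :: -b-> v1, -b-> v2
  v1 = (a.0)\{a} + (a.0 + (rec X. b.(a.X\{b} + (a.X)\{a}) + b.((a.0)\{a} + (a.0 + X\{b})))\{b}) :: -a-> v3
  v2 = a.(rec X. b.(a.X\{b} + (a.X)\{a}) + b.((a.0)\{a} + (a.0 + X\{b})))\{b} + (a.(rec X. b.(a.X\{b} + (a.X)\{a}) + b.((a.0)\{a} + (a.0 + X\{b}))))\{a} :: -a-> v4
  v3 = 0 :: deadlocked
  v4 = (rec X. b.(a.X\{b} + (a.X)\{a}) + b.((a.0)\{a} + (a.0 + X\{b})))\{b} :: deadlocked
Trace ⟨bb⟩ through P, begin at {u0}:
  after b @ step 1: {u1, u2}
  after b @ step 2: {u3}
  ✓ P
Trace ⟨bb⟩ through Q, begin at {v0}:
  after b @ step 1: {v1, v2}
  after b @ step 2: ∅  — Q cannot continue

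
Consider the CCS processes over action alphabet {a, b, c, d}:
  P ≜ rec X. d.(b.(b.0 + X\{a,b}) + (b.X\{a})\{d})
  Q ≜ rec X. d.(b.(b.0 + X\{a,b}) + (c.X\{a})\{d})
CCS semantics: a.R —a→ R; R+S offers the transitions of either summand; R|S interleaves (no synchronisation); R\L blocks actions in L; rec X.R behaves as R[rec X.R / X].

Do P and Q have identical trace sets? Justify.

LTS(P): 6 reachable states
  u0 = rec X. d.(b.(b.0 + X\{a,b}) + (b.X\{a})\{d}) :: --d--▸ u1
  u1 = b.(b.0 + (rec X. d.(b.(b.0 + X\{a,b}) + (b.X\{a})\{d}))\{a,b}) + (b.(rec X. d.(b.(b.0 + X\{a,b}) + (b.X\{a})\{d}))\{a})\{d} :: --b--▸ u2, --b--▸ u3
  u2 = (rec X. d.(b.(b.0 + X\{a,b}) + (b.X\{a})\{d}))\{a}\{d} :: stopped
  u3 = b.0 + (rec X. d.(b.(b.0 + X\{a,b}) + (b.X\{a})\{d}))\{a,b} :: --b--▸ u4, --d--▸ u5
  u4 = 0 :: stopped
  u5 = (b.(b.0 + (rec X. d.(b.(b.0 + X\{a,b}) + (b.X\{a})\{d}))\{a,b}) + (b.(rec X. d.(b.(b.0 + X\{a,b}) + (b.X\{a})\{d}))\{a})\{d})\{a,b} :: stopped
LTS(Q): 7 reachable states
  v0 = rec X. d.(b.(b.0 + X\{a,b}) + (c.X\{a})\{d}) :: --d--▸ v1
  v1 = b.(b.0 + (rec X. d.(b.(b.0 + X\{a,b}) + (c.X\{a})\{d}))\{a,b}) + (c.(rec X. d.(b.(b.0 + X\{a,b}) + (c.X\{a})\{d}))\{a})\{d} :: --b--▸ v2, --c--▸ v3
  v2 = b.0 + (rec X. d.(b.(b.0 + X\{a,b}) + (c.X\{a})\{d}))\{a,b} :: --b--▸ v4, --d--▸ v5
  v3 = (rec X. d.(b.(b.0 + X\{a,b}) + (c.X\{a})\{d}))\{a}\{d} :: stopped
  v4 = 0 :: stopped
  v5 = (b.(b.0 + (rec X. d.(b.(b.0 + X\{a,b}) + (c.X\{a})\{d}))\{a,b}) + (c.(rec X. d.(b.(b.0 + X\{a,b}) + (c.X\{a})\{d}))\{a})\{d})\{a,b} :: --c--▸ v6
  v6 = (rec X. d.(b.(b.0 + X\{a,b}) + (c.X\{a})\{d}))\{a}\{d}\{a,b} :: stopped
Run σ = ⟨dc⟩ on Q: start {v0}
  step 1 (d): {v1}
  step 2 (c): {v3}
  ✓ Q
Run σ = ⟨dc⟩ on P: start {u0}
  step 1 (d): {u1}
  step 2 (c): no successor for P

traces(P) ≠ traces(Q) — witness ⟨dc⟩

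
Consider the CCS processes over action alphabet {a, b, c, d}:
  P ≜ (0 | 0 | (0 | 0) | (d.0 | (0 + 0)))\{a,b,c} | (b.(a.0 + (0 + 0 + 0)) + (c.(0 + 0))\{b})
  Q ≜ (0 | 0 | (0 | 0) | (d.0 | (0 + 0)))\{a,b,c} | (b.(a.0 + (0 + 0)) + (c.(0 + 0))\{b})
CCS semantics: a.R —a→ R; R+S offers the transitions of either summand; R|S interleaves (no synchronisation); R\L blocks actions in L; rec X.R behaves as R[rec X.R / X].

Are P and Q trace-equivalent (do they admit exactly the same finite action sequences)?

traces(P) = traces(Q)

LTS(P): 8 reachable states
  p0 = (0 | 0 | (0 | 0) | (d.0 | (0 + 0)))\{a,b,c} | (b.(a.0 + (0 + 0 + 0)) + (c.(0 + 0))\{b}) → --b--▸ p1, --c--▸ p2, --d--▸ p3
  p1 = (0 | 0 | (0 | 0) | (d.0 | (0 + 0)))\{a,b,c} | (a.0 + (0 + 0 + 0)) → --a--▸ p4, --d--▸ p5
  p2 = (0 | 0 | (0 | 0) | (d.0 | (0 + 0)))\{a,b,c} | (0 + 0)\{b} → --d--▸ p6
  p3 = (0 | 0 | (0 | 0) | (0 | (0 + 0)))\{a,b,c} | (b.(a.0 + (0 + 0 + 0)) + (c.(0 + 0))\{b}) → --b--▸ p5, --c--▸ p6
  p4 = (0 | 0 | (0 | 0) | (d.0 | (0 + 0)))\{a,b,c} | 0 → --d--▸ p7
  p5 = (0 | 0 | (0 | 0) | (0 | (0 + 0)))\{a,b,c} | (a.0 + (0 + 0 + 0)) → --a--▸ p7
  p6 = (0 | 0 | (0 | 0) | (0 | (0 + 0)))\{a,b,c} | (0 + 0)\{b} → stopped
  p7 = (0 | 0 | (0 | 0) | (0 | (0 + 0)))\{a,b,c} | 0 → stopped
LTS(Q): 8 reachable states
  q0 = (0 | 0 | (0 | 0) | (d.0 | (0 + 0)))\{a,b,c} | (b.(a.0 + (0 + 0)) + (c.(0 + 0))\{b}) → --b--▸ q1, --c--▸ q2, --d--▸ q3
  q1 = (0 | 0 | (0 | 0) | (d.0 | (0 + 0)))\{a,b,c} | (a.0 + (0 + 0)) → --a--▸ q4, --d--▸ q5
  q2 = (0 | 0 | (0 | 0) | (d.0 | (0 + 0)))\{a,b,c} | (0 + 0)\{b} → --d--▸ q6
  q3 = (0 | 0 | (0 | 0) | (0 | (0 + 0)))\{a,b,c} | (b.(a.0 + (0 + 0)) + (c.(0 + 0))\{b}) → --b--▸ q5, --c--▸ q6
  q4 = (0 | 0 | (0 | 0) | (d.0 | (0 + 0)))\{a,b,c} | 0 → --d--▸ q7
  q5 = (0 | 0 | (0 | 0) | (0 | (0 + 0)))\{a,b,c} | (a.0 + (0 + 0)) → --a--▸ q7
  q6 = (0 | 0 | (0 | 0) | (0 | (0 + 0)))\{a,b,c} | (0 + 0)\{b} → stopped
  q7 = (0 | 0 | (0 | 0) | (0 | (0 + 0)))\{a,b,c} | 0 → stopped
Partition-refinement fixed point:
  B0 = {p0, q0}
  B1 = {p2, p4, q2, q4}
  B2 = {p6, p7, q6, q7}
  B3 = {p1, q1}
  B4 = {p5, q5}
  B5 = {p3, q3}
p0 ∈ B0, q0 ∈ B0 → same block
Bisimilar ⇒ trace-equivalent.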